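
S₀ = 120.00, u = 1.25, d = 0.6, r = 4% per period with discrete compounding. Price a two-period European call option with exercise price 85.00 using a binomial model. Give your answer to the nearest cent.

45.45

Risk-neutral probability p = (1 + 0.04 − 0.6)/(1.25 − 0.6) = 0.4400/0.6500 = 0.6769
Terminal stock prices: S_uu = 187.5, S_ud = 90, S_dd = 43.2
Terminal payoffs (S − K): max(102.5, 0) = 102.5, max(5, 0) = 5, max(-41.8, 0) = 0
Node u (S = 150): V_u = 1/1.04·[0.6769·102.5000 + 0.3231·5.0000] = 68.2692
Node d (S = 72): V_d = 1/1.04·[0.6769·5.0000 + 0.3231·0.0000] = 3.2544
Node 0 (S = 120): V_0 = 1/1.04·[0.6769·68.2692 + 0.3231·3.2544] = 45.4466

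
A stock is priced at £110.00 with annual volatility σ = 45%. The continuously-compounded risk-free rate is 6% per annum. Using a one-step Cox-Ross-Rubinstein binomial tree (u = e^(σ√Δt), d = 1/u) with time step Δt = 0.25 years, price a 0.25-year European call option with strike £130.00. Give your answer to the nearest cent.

CRR parameters: u = e^(σ√Δt) = e^(0.45·√0.25) = 1.2523, d = 1/u = 0.7985
Per-period rate: rΔt = 0.06·0.25 = 0.015, so R = e^0.015 = 1.0151
Risk-neutral probability p = (e^0.015 − 0.7985)/(1.2523 − 0.7985) = 0.2166/0.4538 = 0.4773
Terminal stock prices: S_u = 137.8, S_d = 87.84
Terminal payoffs (S − K): max(7.755, 0) = 7.755, max(-42.16, 0) = 0
Node 0 (S = 110): V_0 = e^(−0.015)·[0.4773·7.7555 + 0.5227·0.0000] = 3.6465

£3.65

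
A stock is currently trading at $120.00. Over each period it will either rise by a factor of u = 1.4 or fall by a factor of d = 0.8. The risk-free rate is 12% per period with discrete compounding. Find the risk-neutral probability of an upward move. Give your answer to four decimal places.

Risk-neutral probability p = (1 + 0.12 − 0.8)/(1.4 − 0.8) = 0.3200/0.6000 = 0.5333

p = 0.5333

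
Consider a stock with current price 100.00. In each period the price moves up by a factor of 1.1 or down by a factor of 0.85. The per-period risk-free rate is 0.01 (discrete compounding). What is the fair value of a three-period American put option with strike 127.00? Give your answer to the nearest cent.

Risk-neutral probability p = (1 + 0.01 − 0.85)/(1.1 − 0.85) = 0.1600/0.2500 = 0.6400
Terminal stock prices: S_uuu = 133.1, S_uud = 102.9, S_udd = 79.48, S_ddd = 61.41
Terminal payoffs (K − S): max(-6.1, 0) = 0, max(24.15, 0) = 24.15, max(47.52, 0) = 47.52, max(65.59, 0) = 65.59
Node uu (S = 121): continuation = 1/1.01·[0.6400·0.0000 + 0.3600·24.1500] = 8.6079; exercise value = 6.0000 ≤ continuation, so V_uu = 8.6079
Node ud (S = 93.5): continuation = 1/1.01·[0.6400·24.1500 + 0.3600·47.5250] = 32.2426; exercise value = 33.5000 > continuation, so V_ud = 33.5000 (exercise)
Node dd (S = 72.25): continuation = 1/1.01·[0.6400·47.5250 + 0.3600·65.5875] = 53.4926; exercise value = 54.7500 > continuation, so V_dd = 54.7500 (exercise)
Node u (S = 110): continuation = 1/1.01·[0.6400·8.6079 + 0.3600·33.5000] = 17.3951; exercise value = 17.0000 ≤ continuation, so V_u = 17.3951
Node d (S = 85): continuation = 1/1.01·[0.6400·33.5000 + 0.3600·54.7500] = 40.7426; exercise value = 42.0000 > continuation, so V_d = 42.0000 (exercise)
Node 0 (S = 100): continuation = 1/1.01·[0.6400·17.3951 + 0.3600·42.0000] = 25.9929; exercise value = 27.0000 > continuation, so V_0 = 27.0000 (exercise)

27.00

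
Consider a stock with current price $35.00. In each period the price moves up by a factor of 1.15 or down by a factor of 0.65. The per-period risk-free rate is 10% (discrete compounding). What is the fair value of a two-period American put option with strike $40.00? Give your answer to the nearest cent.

Risk-neutral probability p = (1 + 0.1 − 0.65)/(1.15 − 0.65) = 0.4500/0.5000 = 0.9000
Terminal stock prices: S_uu = 46.29, S_ud = 26.16, S_dd = 14.79
Terminal payoffs (K − S): max(-6.287, 0) = 0, max(13.84, 0) = 13.84, max(25.21, 0) = 25.21
Node u (S = 40.25): continuation = 1/1.1·[0.9000·0.0000 + 0.1000·13.8375] = 1.2580; exercise value = 0.0000 ≤ continuation, so V_u = 1.2580
Node d (S = 22.75): continuation = 1/1.1·[0.9000·13.8375 + 0.1000·25.2125] = 13.6136; exercise value = 17.2500 > continuation, so V_d = 17.2500 (exercise)
Node 0 (S = 35): continuation = 1/1.1·[0.9000·1.2580 + 0.1000·17.2500] = 2.5974; exercise value = 5.0000 > continuation, so V_0 = 5.0000 (exercise)

$5.00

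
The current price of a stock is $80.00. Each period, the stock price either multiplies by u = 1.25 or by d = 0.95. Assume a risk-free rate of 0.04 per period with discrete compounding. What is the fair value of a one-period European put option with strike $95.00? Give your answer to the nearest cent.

Risk-neutral probability p = (1 + 0.04 − 0.95)/(1.25 − 0.95) = 0.0900/0.3000 = 0.3000
Terminal stock prices: S_u = 100, S_d = 76
Terminal payoffs (K − S): max(-5, 0) = 0, max(19, 0) = 19
Node 0 (S = 80): V_0 = 1/1.04·[0.3000·0.0000 + 0.7000·19.0000] = 12.7885

$12.79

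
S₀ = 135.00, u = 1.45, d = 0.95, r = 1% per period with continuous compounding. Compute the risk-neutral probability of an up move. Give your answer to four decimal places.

p = 0.1201

Risk-neutral probability p = (e^0.01 − 0.95)/(1.45 − 0.95) = 0.0601/0.5000 = 0.1201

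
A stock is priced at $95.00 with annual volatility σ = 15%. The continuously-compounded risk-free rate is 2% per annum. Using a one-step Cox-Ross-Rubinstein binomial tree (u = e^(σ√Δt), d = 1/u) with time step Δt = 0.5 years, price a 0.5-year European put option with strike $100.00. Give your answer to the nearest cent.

$6.91

CRR parameters: u = e^(σ√Δt) = e^(0.15·√0.5) = 1.1119, d = 1/u = 0.8994
Per-period rate: rΔt = 0.02·0.5 = 0.01, so R = e^0.01 = 1.0101
Risk-neutral probability p = (e^0.01 − 0.8994)/(1.1119 − 0.8994) = 0.1107/0.2125 = 0.5208
Terminal stock prices: S_u = 105.6, S_d = 85.44
Terminal payoffs (K − S): max(-5.63, 0) = 0, max(14.56, 0) = 14.56
Node 0 (S = 95): V_0 = e^(−0.01)·[0.5208·0.0000 + 0.4792·14.5603] = 6.9079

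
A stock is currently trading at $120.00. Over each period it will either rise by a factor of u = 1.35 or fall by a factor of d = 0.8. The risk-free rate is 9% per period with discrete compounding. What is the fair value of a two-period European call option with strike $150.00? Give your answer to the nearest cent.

$16.08

Risk-neutral probability p = (1 + 0.09 − 0.8)/(1.35 − 0.8) = 0.2900/0.5500 = 0.5273
Terminal stock prices: S_uu = 218.7, S_ud = 129.6, S_dd = 76.8
Terminal payoffs (S − K): max(68.7, 0) = 68.7, max(-20.4, 0) = 0, max(-73.2, 0) = 0
Node u (S = 162): V_u = 1/1.09·[0.5273·68.7000 + 0.4727·0.0000] = 33.2327
Node d (S = 96): V_d = 1/1.09·[0.5273·0.0000 + 0.4727·0.0000] = 0.0000
Node 0 (S = 120): V_0 = 1/1.09·[0.5273·33.2327 + 0.4727·0.0000] = 16.0759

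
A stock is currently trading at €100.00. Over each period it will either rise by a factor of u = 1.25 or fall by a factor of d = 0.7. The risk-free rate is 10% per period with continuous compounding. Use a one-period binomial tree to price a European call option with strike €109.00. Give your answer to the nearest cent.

€10.67

Risk-neutral probability p = (e^0.1 − 0.7)/(1.25 − 0.7) = 0.4052/0.5500 = 0.7367
Terminal stock prices: S_u = 125, S_d = 70
Terminal payoffs (S − K): max(16, 0) = 16, max(-39, 0) = 0
Node 0 (S = 100): V_0 = e^(−0.1)·[0.7367·16.0000 + 0.2633·0.0000] = 10.6651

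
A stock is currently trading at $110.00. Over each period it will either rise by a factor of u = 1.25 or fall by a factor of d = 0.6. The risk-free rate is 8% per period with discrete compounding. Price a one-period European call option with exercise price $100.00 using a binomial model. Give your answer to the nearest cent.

$25.64

Risk-neutral probability p = (1 + 0.08 − 0.6)/(1.25 − 0.6) = 0.4800/0.6500 = 0.7385
Terminal stock prices: S_u = 137.5, S_d = 66
Terminal payoffs (S − K): max(37.5, 0) = 37.5, max(-34, 0) = 0
Node 0 (S = 110): V_0 = 1/1.08·[0.7385·37.5000 + 0.2615·0.0000] = 25.6410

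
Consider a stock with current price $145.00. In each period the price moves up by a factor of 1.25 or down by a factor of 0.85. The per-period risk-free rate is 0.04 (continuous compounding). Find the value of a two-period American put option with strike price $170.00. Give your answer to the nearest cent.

Risk-neutral probability p = (e^0.04 − 0.85)/(1.25 − 0.85) = 0.1908/0.4000 = 0.4770
Terminal stock prices: S_uu = 226.6, S_ud = 154.1, S_dd = 104.8
Terminal payoffs (K − S): max(-56.56, 0) = 0, max(15.94, 0) = 15.94, max(65.24, 0) = 65.24
Node u (S = 181.2): continuation = e^(−0.04)·[0.4770·0.0000 + 0.5230·15.9375] = 8.0081; exercise value = 0.0000 ≤ continuation, so V_u = 8.0081
Node d (S = 123.2): continuation = e^(−0.04)·[0.4770·15.9375 + 0.5230·65.2375] = 40.0842; exercise value = 46.7500 > continuation, so V_d = 46.7500 (exercise)
Node 0 (S = 145): continuation = e^(−0.04)·[0.4770·8.0081 + 0.5230·46.7500] = 27.1606; exercise value = 25.0000 ≤ continuation, so V_0 = 27.1606

$27.16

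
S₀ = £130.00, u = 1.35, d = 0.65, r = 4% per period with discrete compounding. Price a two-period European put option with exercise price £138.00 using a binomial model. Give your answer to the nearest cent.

Risk-neutral probability p = (1 + 0.04 − 0.65)/(1.35 − 0.65) = 0.3900/0.7000 = 0.5571
Terminal stock prices: S_uu = 236.9, S_ud = 114.1, S_dd = 54.93
Terminal payoffs (K − S): max(-98.93, 0) = 0, max(23.92, 0) = 23.92, max(83.07, 0) = 83.07
Node u (S = 175.5): V_u = 1/1.04·[0.5571·0.0000 + 0.4429·23.9250] = 10.1878
Node d (S = 84.5): V_d = 1/1.04·[0.5571·23.9250 + 0.4429·83.0750] = 48.1923
Node 0 (S = 130): V_0 = 1/1.04·[0.5571·10.1878 + 0.4429·48.1923] = 25.9792

£25.98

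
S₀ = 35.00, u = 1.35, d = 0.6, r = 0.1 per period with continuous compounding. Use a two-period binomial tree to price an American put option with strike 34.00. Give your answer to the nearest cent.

4.86

Risk-neutral probability p = (e^0.1 − 0.6)/(1.35 − 0.6) = 0.5052/0.7500 = 0.6736
Terminal stock prices: S_uu = 63.79, S_ud = 28.35, S_dd = 12.6
Terminal payoffs (K − S): max(-29.79, 0) = 0, max(5.65, 0) = 5.65, max(21.4, 0) = 21.4
Node u (S = 47.25): continuation = e^(−0.1)·[0.6736·0.0000 + 0.3264·5.6500] = 1.6689; exercise value = 0.0000 ≤ continuation, so V_u = 1.6689
Node d (S = 21): continuation = e^(−0.1)·[0.6736·5.6500 + 0.3264·21.4000] = 9.7645; exercise value = 13.0000 > continuation, so V_d = 13.0000 (exercise)
Node 0 (S = 35): continuation = e^(−0.1)·[0.6736·1.6689 + 0.3264·13.0000] = 4.8570; exercise value = 0.0000 ≤ continuation, so V_0 = 4.8570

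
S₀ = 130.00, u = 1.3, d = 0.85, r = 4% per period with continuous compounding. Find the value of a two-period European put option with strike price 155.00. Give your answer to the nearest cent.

23.82

Risk-neutral probability p = (e^0.04 − 0.85)/(1.3 − 0.85) = 0.1908/0.4500 = 0.4240
Terminal stock prices: S_uu = 219.7, S_ud = 143.7, S_dd = 93.92
Terminal payoffs (K − S): max(-64.7, 0) = 0, max(11.35, 0) = 11.35, max(61.08, 0) = 61.08
Node u (S = 169): V_u = e^(−0.04)·[0.4240·0.0000 + 0.5760·11.3500] = 6.2810
Node d (S = 110.5): V_d = e^(−0.04)·[0.4240·11.3500 + 0.5760·61.0750] = 38.4224
Node 0 (S = 130): V_0 = e^(−0.04)·[0.4240·6.2810 + 0.5760·38.4224] = 23.8215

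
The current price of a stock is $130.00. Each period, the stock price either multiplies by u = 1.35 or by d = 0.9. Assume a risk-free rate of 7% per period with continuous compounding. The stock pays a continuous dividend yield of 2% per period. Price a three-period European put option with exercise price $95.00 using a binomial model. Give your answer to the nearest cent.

Per-period risk-free factor R = e^0.07 = 1.0725; dividend-adjusted growth = e^(0.07−0.02) = 1.0513.
Risk-neutral probability p = (1.0513 − 0.9)/(1.35 − 0.9) = 0.1513/0.4500 = 0.3362
Terminal stock prices: S_uuu = 319.8, S_uud = 213.2, S_udd = 142.2, S_ddd = 94.77
Terminal payoffs (K − S): max(-224.8, 0) = 0, max(-118.2, 0) = 0, max(-47.16, 0) = 0, max(0.23, 0) = 0.23
Node uu (S = 236.9): V_uu = e^(−0.07)·[0.3362·0.0000 + 0.6638·0.0000] = 0.0000
Node ud (S = 158): V_ud = e^(−0.07)·[0.3362·0.0000 + 0.6638·0.0000] = 0.0000
Node dd (S = 105.3): V_dd = e^(−0.07)·[0.3362·0.0000 + 0.6638·0.2300] = 0.1424
Node u (S = 175.5): V_u = e^(−0.07)·[0.3362·0.0000 + 0.6638·0.0000] = 0.0000
Node d (S = 117): V_d = e^(−0.07)·[0.3362·0.0000 + 0.6638·0.1424] = 0.0881
Node 0 (S = 130): V_0 = e^(−0.07)·[0.3362·0.0000 + 0.6638·0.0881] = 0.0545

$0.05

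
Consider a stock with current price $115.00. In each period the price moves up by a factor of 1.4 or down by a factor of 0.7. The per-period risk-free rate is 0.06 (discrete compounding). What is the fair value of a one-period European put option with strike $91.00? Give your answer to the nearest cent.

$4.81

Risk-neutral probability p = (1 + 0.06 − 0.7)/(1.4 − 0.7) = 0.3600/0.7000 = 0.5143
Terminal stock prices: S_u = 161, S_d = 80.5
Terminal payoffs (K − S): max(-70, 0) = 0, max(10.5, 0) = 10.5
Node 0 (S = 115): V_0 = 1/1.06·[0.5143·0.0000 + 0.4857·10.5000] = 4.8113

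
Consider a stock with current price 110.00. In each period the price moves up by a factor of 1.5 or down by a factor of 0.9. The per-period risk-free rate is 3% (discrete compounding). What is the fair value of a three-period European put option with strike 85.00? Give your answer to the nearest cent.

Risk-neutral probability p = (1 + 0.03 − 0.9)/(1.5 − 0.9) = 0.1300/0.6000 = 0.2167
Terminal stock prices: S_uuu = 371.2, S_uud = 222.8, S_udd = 133.7, S_ddd = 80.19
Terminal payoffs (K − S): max(-286.2, 0) = 0, max(-137.8, 0) = 0, max(-48.65, 0) = 0, max(4.81, 0) = 4.81
Node uu (S = 247.5): V_uu = 1/1.03·[0.2167·0.0000 + 0.7833·0.0000] = 0.0000
Node ud (S = 148.5): V_ud = 1/1.03·[0.2167·0.0000 + 0.7833·0.0000] = 0.0000
Node dd (S = 89.1): V_dd = 1/1.03·[0.2167·0.0000 + 0.7833·4.8100] = 3.6581
Node u (S = 165): V_u = 1/1.03·[0.2167·0.0000 + 0.7833·0.0000] = 0.0000
Node d (S = 99): V_d = 1/1.03·[0.2167·0.0000 + 0.7833·3.6581] = 2.7820
Node 0 (S = 110): V_0 = 1/1.03·[0.2167·0.0000 + 0.7833·2.7820] = 2.1158

2.12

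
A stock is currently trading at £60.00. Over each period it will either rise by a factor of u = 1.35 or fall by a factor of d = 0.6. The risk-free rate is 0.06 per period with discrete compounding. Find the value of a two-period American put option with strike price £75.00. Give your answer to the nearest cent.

Risk-neutral probability p = (1 + 0.06 − 0.6)/(1.35 − 0.6) = 0.4600/0.7500 = 0.6133
Terminal stock prices: S_uu = 109.4, S_ud = 48.6, S_dd = 21.6
Terminal payoffs (K − S): max(-34.35, 0) = 0, max(26.4, 0) = 26.4, max(53.4, 0) = 53.4
Node u (S = 81): continuation = 1/1.06·[0.6133·0.0000 + 0.3867·26.4000] = 9.6302; exercise value = 0.0000 ≤ continuation, so V_u = 9.6302
Node d (S = 36): continuation = 1/1.06·[0.6133·26.4000 + 0.3867·53.4000] = 34.7547; exercise value = 39.0000 > continuation, so V_d = 39.0000 (exercise)
Node 0 (S = 60): continuation = 1/1.06·[0.6133·9.6302 + 0.3867·39.0000] = 19.7986; exercise value = 15.0000 ≤ continuation, so V_0 = 19.7986

£19.80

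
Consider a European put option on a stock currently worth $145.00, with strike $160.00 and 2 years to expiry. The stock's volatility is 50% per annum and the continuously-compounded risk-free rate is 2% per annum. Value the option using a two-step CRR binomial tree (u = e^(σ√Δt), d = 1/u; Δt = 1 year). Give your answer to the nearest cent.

CRR parameters: u = e^(σ√Δt) = e^(0.5·√1) = 1.6487, d = 1/u = 0.6065
Per-period rate: rΔt = 0.02·1 = 0.02, so R = e^0.02 = 1.0202
Risk-neutral probability p = (e^0.02 − 0.6065)/(1.6487 − 0.6065) = 0.4137/1.0422 = 0.3969
Terminal stock prices: S_uu = 394.2, S_ud = 145, S_dd = 53.34
Terminal payoffs (K − S): max(-234.2, 0) = 0, max(15, 0) = 15, max(106.7, 0) = 106.7
Node u (S = 239.1): V_u = e^(−0.02)·[0.3969·0.0000 + 0.6031·15.0000] = 8.8670
Node d (S = 87.95): V_d = e^(−0.02)·[0.3969·15.0000 + 0.6031·106.6575] = 68.8848
Node 0 (S = 145): V_0 = e^(−0.02)·[0.3969·8.8670 + 0.6031·68.8848] = 44.1700

$44.17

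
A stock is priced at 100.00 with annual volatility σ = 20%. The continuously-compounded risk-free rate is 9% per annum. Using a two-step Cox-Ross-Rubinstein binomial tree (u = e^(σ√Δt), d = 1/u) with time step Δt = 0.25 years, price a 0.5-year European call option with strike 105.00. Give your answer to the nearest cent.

5.68

CRR parameters: u = e^(σ√Δt) = e^(0.2·√0.25) = 1.1052, d = 1/u = 0.9048
Per-period rate: rΔt = 0.09·0.25 = 0.0225, so R = e^0.0225 = 1.0228
Risk-neutral probability p = (e^0.0225 − 0.9048)/(1.1052 − 0.9048) = 0.1179/0.2003 = 0.5886
Terminal stock prices: S_uu = 122.1, S_ud = 100, S_dd = 81.87
Terminal payoffs (S − K): max(17.14, 0) = 17.14, max(-5, 0) = 0, max(-23.13, 0) = 0
Node u (S = 110.5): V_u = e^(−0.0225)·[0.5886·17.1403 + 0.4114·0.0000] = 9.8644
Node d (S = 90.48): V_d = e^(−0.0225)·[0.5886·0.0000 + 0.4114·0.0000] = 0.0000
Node 0 (S = 100): V_0 = e^(−0.0225)·[0.5886·9.8644 + 0.4114·0.0000] = 5.6771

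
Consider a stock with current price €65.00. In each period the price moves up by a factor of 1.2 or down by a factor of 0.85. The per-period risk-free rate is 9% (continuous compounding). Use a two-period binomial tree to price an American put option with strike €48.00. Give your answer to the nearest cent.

Risk-neutral probability p = (e^0.09 − 0.85)/(1.2 − 0.85) = 0.2442/0.3500 = 0.6976
Terminal stock prices: S_uu = 93.6, S_ud = 66.3, S_dd = 46.96
Terminal payoffs (K − S): max(-45.6, 0) = 0, max(-18.3, 0) = 0, max(1.038, 0) = 1.038
Node u (S = 78): continuation = e^(−0.09)·[0.6976·0.0000 + 0.3024·0.0000] = 0.0000; exercise value = 0.0000 ≤ continuation, so V_u = 0.0000
Node d (S = 55.25): continuation = e^(−0.09)·[0.6976·0.0000 + 0.3024·1.0375] = 0.2867; exercise value = 0.0000 ≤ continuation, so V_d = 0.2867
Node 0 (S = 65): continuation = e^(−0.09)·[0.6976·0.0000 + 0.3024·0.2867] = 0.0792; exercise value = 0.0000 ≤ continuation, so V_0 = 0.0792

€0.08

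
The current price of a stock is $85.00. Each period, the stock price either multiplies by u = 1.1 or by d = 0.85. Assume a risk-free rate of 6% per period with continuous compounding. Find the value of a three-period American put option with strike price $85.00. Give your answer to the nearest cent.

Risk-neutral probability p = (e^0.06 − 0.85)/(1.1 − 0.85) = 0.2118/0.2500 = 0.8473
Terminal stock prices: S_uuu = 113.1, S_uud = 87.42, S_udd = 67.55, S_ddd = 52.2
Terminal payoffs (K − S): max(-28.14, 0) = 0, max(-2.423, 0) = 0, max(17.45, 0) = 17.45, max(32.8, 0) = 32.8
Node uu (S = 102.9): continuation = e^(−0.06)·[0.8473·0.0000 + 0.1527·0.0000] = 0.0000; exercise value = 0.0000 ≤ continuation, so V_uu = 0.0000
Node ud (S = 79.48): continuation = e^(−0.06)·[0.8473·0.0000 + 0.1527·17.4462] = 2.5081; exercise value = 5.5250 > continuation, so V_ud = 5.5250 (exercise)
Node dd (S = 61.41): continuation = e^(−0.06)·[0.8473·17.4462 + 0.1527·32.7994] = 18.6375; exercise value = 23.5875 > continuation, so V_dd = 23.5875 (exercise)
Node u (S = 93.5): continuation = e^(−0.06)·[0.8473·0.0000 + 0.1527·5.5250] = 0.7943; exercise value = 0.0000 ≤ continuation, so V_u = 0.7943
Node d (S = 72.25): continuation = e^(−0.06)·[0.8473·5.5250 + 0.1527·23.5875] = 7.8000; exercise value = 12.7500 > continuation, so V_d = 12.7500 (exercise)
Node 0 (S = 85): continuation = e^(−0.06)·[0.8473·0.7943 + 0.1527·12.7500] = 2.4668; exercise value = 0.0000 ≤ continuation, so V_0 = 2.4668

$2.47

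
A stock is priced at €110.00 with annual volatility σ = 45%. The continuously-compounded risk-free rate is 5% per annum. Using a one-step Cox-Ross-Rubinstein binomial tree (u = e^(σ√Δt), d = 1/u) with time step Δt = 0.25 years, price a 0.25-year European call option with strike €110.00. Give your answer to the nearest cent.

CRR parameters: u = e^(σ√Δt) = e^(0.45·√0.25) = 1.2523, d = 1/u = 0.7985
Per-period rate: rΔt = 0.05·0.25 = 0.0125, so R = e^0.0125 = 1.0126
Risk-neutral probability p = (e^0.0125 − 0.7985)/(1.2523 − 0.7985) = 0.2141/0.4538 = 0.4717
Terminal stock prices: S_u = 137.8, S_d = 87.84
Terminal payoffs (S − K): max(27.76, 0) = 27.76, max(-22.16, 0) = 0
Node 0 (S = 110): V_0 = e^(−0.0125)·[0.4717·27.7555 + 0.5283·0.0000] = 12.9297

€12.93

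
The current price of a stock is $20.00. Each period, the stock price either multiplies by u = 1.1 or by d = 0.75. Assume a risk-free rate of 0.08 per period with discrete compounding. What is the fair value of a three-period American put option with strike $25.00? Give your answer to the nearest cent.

Risk-neutral probability p = (1 + 0.08 − 0.75)/(1.1 − 0.75) = 0.3300/0.3500 = 0.9429
Terminal stock prices: S_uuu = 26.62, S_uud = 18.15, S_udd = 12.38, S_ddd = 8.438
Terminal payoffs (K − S): max(-1.62, 0) = 0, max(6.85, 0) = 6.85, max(12.62, 0) = 12.62, max(16.56, 0) = 16.56
Node uu (S = 24.2): continuation = 1/1.08·[0.9429·0.0000 + 0.0571·6.8500] = 0.3624; exercise value = 0.8000 > continuation, so V_uu = 0.8000 (exercise)
Node ud (S = 16.5): continuation = 1/1.08·[0.9429·6.8500 + 0.0571·12.6250] = 6.6481; exercise value = 8.5000 > continuation, so V_ud = 8.5000 (exercise)
Node dd (S = 11.25): continuation = 1/1.08·[0.9429·12.6250 + 0.0571·16.5625] = 11.8981; exercise value = 13.7500 > continuation, so V_dd = 13.7500 (exercise)
Node u (S = 22): continuation = 1/1.08·[0.9429·0.8000 + 0.0571·8.5000] = 1.1481; exercise value = 3.0000 > continuation, so V_u = 3.0000 (exercise)
Node d (S = 15): continuation = 1/1.08·[0.9429·8.5000 + 0.0571·13.7500] = 8.1481; exercise value = 10.0000 > continuation, so V_d = 10.0000 (exercise)
Node 0 (S = 20): continuation = 1/1.08·[0.9429·3.0000 + 0.0571·10.0000] = 3.1481; exercise value = 5.0000 > continuation, so V_0 = 5.0000 (exercise)

$5.00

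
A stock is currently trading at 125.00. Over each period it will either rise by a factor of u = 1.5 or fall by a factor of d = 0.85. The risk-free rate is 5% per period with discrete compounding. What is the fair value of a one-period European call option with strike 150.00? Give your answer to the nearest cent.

10.99

Risk-neutral probability p = (1 + 0.05 − 0.85)/(1.5 − 0.85) = 0.2000/0.6500 = 0.3077
Terminal stock prices: S_u = 187.5, S_d = 106.2
Terminal payoffs (S − K): max(37.5, 0) = 37.5, max(-43.75, 0) = 0
Node 0 (S = 125): V_0 = 1/1.05·[0.3077·37.5000 + 0.6923·0.0000] = 10.9890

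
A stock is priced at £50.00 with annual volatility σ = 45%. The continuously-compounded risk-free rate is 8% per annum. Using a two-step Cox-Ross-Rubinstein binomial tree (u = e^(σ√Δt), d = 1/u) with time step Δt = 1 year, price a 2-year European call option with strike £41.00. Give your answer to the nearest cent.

£19.85

CRR parameters: u = e^(σ√Δt) = e^(0.45·√1) = 1.5683, d = 1/u = 0.6376
Per-period rate: rΔt = 0.08·1 = 0.08, so R = e^0.08 = 1.0833
Risk-neutral probability p = (e^0.08 − 0.6376)/(1.5683 − 0.6376) = 0.4457/0.9307 = 0.4789
Terminal stock prices: S_uu = 123, S_ud = 50, S_dd = 20.33
Terminal payoffs (S − K): max(81.98, 0) = 81.98, max(9, 0) = 9, max(-20.67, 0) = 0
Node u (S = 78.42): V_u = e^(−0.08)·[0.4789·81.9802 + 0.5211·9.0000] = 40.5678
Node d (S = 31.88): V_d = e^(−0.08)·[0.4789·9.0000 + 0.5211·0.0000] = 3.9783
Node 0 (S = 50): V_0 = e^(−0.08)·[0.4789·40.5678 + 0.5211·3.9783] = 19.8463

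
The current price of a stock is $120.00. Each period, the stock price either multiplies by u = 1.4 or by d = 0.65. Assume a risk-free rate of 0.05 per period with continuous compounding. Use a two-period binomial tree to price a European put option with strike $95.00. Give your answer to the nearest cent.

Risk-neutral probability p = (e^0.05 − 0.65)/(1.4 − 0.65) = 0.4013/0.7500 = 0.5350
Terminal stock prices: S_uu = 235.2, S_ud = 109.2, S_dd = 50.7
Terminal payoffs (K − S): max(-140.2, 0) = 0, max(-14.2, 0) = 0, max(44.3, 0) = 44.3
Node u (S = 168): V_u = e^(−0.05)·[0.5350·0.0000 + 0.4650·0.0000] = 0.0000
Node d (S = 78): V_d = e^(−0.05)·[0.5350·0.0000 + 0.4650·44.3000] = 19.5937
Node 0 (S = 120): V_0 = e^(−0.05)·[0.5350·0.0000 + 0.4650·19.5937] = 8.6662

$8.67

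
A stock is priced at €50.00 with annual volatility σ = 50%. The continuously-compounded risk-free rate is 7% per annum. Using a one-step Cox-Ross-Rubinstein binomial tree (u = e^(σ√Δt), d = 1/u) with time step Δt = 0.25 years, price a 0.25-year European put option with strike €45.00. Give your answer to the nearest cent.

CRR parameters: u = e^(σ√Δt) = e^(0.5·√0.25) = 1.2840, d = 1/u = 0.7788
Per-period rate: rΔt = 0.07·0.25 = 0.0175, so R = e^0.0175 = 1.0177
Risk-neutral probability p = (e^0.0175 − 0.7788)/(1.2840 − 0.7788) = 0.2389/0.5052 = 0.4728
Terminal stock prices: S_u = 64.2, S_d = 38.94
Terminal payoffs (K − S): max(-19.2, 0) = 0, max(6.06, 0) = 6.06
Node 0 (S = 50): V_0 = e^(−0.0175)·[0.4728·0.0000 + 0.5272·6.0600] = 3.1396

€3.14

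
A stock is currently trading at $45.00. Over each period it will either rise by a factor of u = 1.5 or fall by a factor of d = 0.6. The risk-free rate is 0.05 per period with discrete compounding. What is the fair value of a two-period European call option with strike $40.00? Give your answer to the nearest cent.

Risk-neutral probability p = (1 + 0.05 − 0.6)/(1.5 − 0.6) = 0.4500/0.9000 = 0.5000
Terminal stock prices: S_uu = 101.2, S_ud = 40.5, S_dd = 16.2
Terminal payoffs (S − K): max(61.25, 0) = 61.25, max(0.5, 0) = 0.5, max(-23.8, 0) = 0
Node u (S = 67.5): V_u = 1/1.05·[0.5000·61.2500 + 0.5000·0.5000] = 29.4048
Node d (S = 27): V_d = 1/1.05·[0.5000·0.5000 + 0.5000·0.0000] = 0.2381
Node 0 (S = 45): V_0 = 1/1.05·[0.5000·29.4048 + 0.5000·0.2381] = 14.1156

$14.12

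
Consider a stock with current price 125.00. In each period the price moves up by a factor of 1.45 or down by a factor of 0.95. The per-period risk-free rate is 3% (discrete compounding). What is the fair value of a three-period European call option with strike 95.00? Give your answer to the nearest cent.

38.06

Risk-neutral probability p = (1 + 0.03 − 0.95)/(1.45 − 0.95) = 0.0800/0.5000 = 0.1600
Terminal stock prices: S_uuu = 381.1, S_uud = 249.7, S_udd = 163.6, S_ddd = 107.2
Terminal payoffs (S − K): max(286.1, 0) = 286.1, max(154.7, 0) = 154.7, max(68.58, 0) = 68.58, max(12.17, 0) = 12.17
Node uu (S = 262.8): V_uu = 1/1.03·[0.1600·286.0781 + 0.8400·154.6719] = 170.5795
Node ud (S = 172.2): V_ud = 1/1.03·[0.1600·154.6719 + 0.8400·68.5781] = 79.9545
Node dd (S = 112.8): V_dd = 1/1.03·[0.1600·68.5781 + 0.8400·12.1719] = 20.5795
Node u (S = 181.2): V_u = 1/1.03·[0.1600·170.5795 + 0.8400·79.9545] = 91.7034
Node d (S = 118.8): V_d = 1/1.03·[0.1600·79.9545 + 0.8400·20.5795] = 29.2034
Node 0 (S = 125): V_0 = 1/1.03·[0.1600·91.7034 + 0.8400·29.2034] = 38.0615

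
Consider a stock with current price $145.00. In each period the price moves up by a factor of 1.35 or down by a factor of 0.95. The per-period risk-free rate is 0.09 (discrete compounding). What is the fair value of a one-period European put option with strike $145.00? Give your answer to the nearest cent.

$4.32

Risk-neutral probability p = (1 + 0.09 − 0.95)/(1.35 − 0.95) = 0.1400/0.4000 = 0.3500
Terminal stock prices: S_u = 195.8, S_d = 137.8
Terminal payoffs (K − S): max(-50.75, 0) = 0, max(7.25, 0) = 7.25
Node 0 (S = 145): V_0 = 1/1.09·[0.3500·0.0000 + 0.6500·7.2500] = 4.3234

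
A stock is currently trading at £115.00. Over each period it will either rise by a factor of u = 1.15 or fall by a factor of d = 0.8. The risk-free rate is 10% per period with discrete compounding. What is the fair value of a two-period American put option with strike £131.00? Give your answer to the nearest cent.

£16.00

Risk-neutral probability p = (1 + 0.1 − 0.8)/(1.15 − 0.8) = 0.3000/0.3500 = 0.8571
Terminal stock prices: S_uu = 152.1, S_ud = 105.8, S_dd = 73.6
Terminal payoffs (K − S): max(-21.09, 0) = 0, max(25.2, 0) = 25.2, max(57.4, 0) = 57.4
Node u (S = 132.2): continuation = 1/1.1·[0.8571·0.0000 + 0.1429·25.2000] = 3.2727; exercise value = 0.0000 ≤ continuation, so V_u = 3.2727
Node d (S = 92): continuation = 1/1.1·[0.8571·25.2000 + 0.1429·57.4000] = 27.0909; exercise value = 39.0000 > continuation, so V_d = 39.0000 (exercise)
Node 0 (S = 115): continuation = 1/1.1·[0.8571·3.2727 + 0.1429·39.0000] = 7.6151; exercise value = 16.0000 > continuation, so V_0 = 16.0000 (exercise)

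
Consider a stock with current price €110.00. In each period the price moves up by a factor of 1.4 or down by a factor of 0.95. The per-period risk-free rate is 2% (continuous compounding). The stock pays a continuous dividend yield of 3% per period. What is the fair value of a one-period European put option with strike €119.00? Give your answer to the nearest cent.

€12.95

Per-period risk-free factor R = e^0.02 = 1.0202; dividend-adjusted growth = e^(0.02−0.03) = 0.9900.
Risk-neutral probability p = (0.9900 − 0.95)/(1.4 − 0.95) = 0.0400/0.4500 = 0.0890
Terminal stock prices: S_u = 154, S_d = 104.5
Terminal payoffs (K − S): max(-35, 0) = 0, max(14.5, 0) = 14.5
Node 0 (S = 110): V_0 = e^(−0.02)·[0.0890·0.0000 + 0.9110·14.5000] = 12.9479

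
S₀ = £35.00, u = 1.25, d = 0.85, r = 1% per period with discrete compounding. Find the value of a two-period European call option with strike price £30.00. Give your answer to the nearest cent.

£7.25

Risk-neutral probability p = (1 + 0.01 − 0.85)/(1.25 − 0.85) = 0.1600/0.4000 = 0.4000
Terminal stock prices: S_uu = 54.69, S_ud = 37.19, S_dd = 25.29
Terminal payoffs (S − K): max(24.69, 0) = 24.69, max(7.188, 0) = 7.188, max(-4.713, 0) = 0
Node u (S = 43.75): V_u = 1/1.01·[0.4000·24.6875 + 0.6000·7.1875] = 14.0470
Node d (S = 29.75): V_d = 1/1.01·[0.4000·7.1875 + 0.6000·0.0000] = 2.8465
Node 0 (S = 35): V_0 = 1/1.01·[0.4000·14.0470 + 0.6000·2.8465] = 7.2542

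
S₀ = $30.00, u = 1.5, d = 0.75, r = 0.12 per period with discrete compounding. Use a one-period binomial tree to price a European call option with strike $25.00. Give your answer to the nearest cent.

$8.81

Risk-neutral probability p = (1 + 0.12 − 0.75)/(1.5 − 0.75) = 0.3700/0.7500 = 0.4933
Terminal stock prices: S_u = 45, S_d = 22.5
Terminal payoffs (S − K): max(20, 0) = 20, max(-2.5, 0) = 0
Node 0 (S = 30): V_0 = 1/1.12·[0.4933·20.0000 + 0.5067·0.0000] = 8.8095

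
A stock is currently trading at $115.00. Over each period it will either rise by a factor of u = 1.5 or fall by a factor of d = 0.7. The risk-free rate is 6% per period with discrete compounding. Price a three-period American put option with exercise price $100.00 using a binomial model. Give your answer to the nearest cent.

Risk-neutral probability p = (1 + 0.06 − 0.7)/(1.5 − 0.7) = 0.3600/0.8000 = 0.4500
Terminal stock prices: S_uuu = 388.1, S_uud = 181.1, S_udd = 84.52, S_ddd = 39.44
Terminal payoffs (K − S): max(-288.1, 0) = 0, max(-81.12, 0) = 0, max(15.48, 0) = 15.48, max(60.56, 0) = 60.56
Node uu (S = 258.8): continuation = 1/1.06·[0.4500·0.0000 + 0.5500·0.0000] = 0.0000; exercise value = 0.0000 ≤ continuation, so V_uu = 0.0000
Node ud (S = 120.7): continuation = 1/1.06·[0.4500·0.0000 + 0.5500·15.4750] = 8.0295; exercise value = 0.0000 ≤ continuation, so V_ud = 8.0295
Node dd (S = 56.35): continuation = 1/1.06·[0.4500·15.4750 + 0.5500·60.5550] = 37.9896; exercise value = 43.6500 > continuation, so V_dd = 43.6500 (exercise)
Node u (S = 172.5): continuation = 1/1.06·[0.4500·0.0000 + 0.5500·8.0295] = 4.1662; exercise value = 0.0000 ≤ continuation, so V_u = 4.1662
Node d (S = 80.5): continuation = 1/1.06·[0.4500·8.0295 + 0.5500·43.6500] = 26.0573; exercise value = 19.5000 ≤ continuation, so V_d = 26.0573
Node 0 (S = 115): continuation = 1/1.06·[0.4500·4.1662 + 0.5500·26.0573] = 15.2890; exercise value = 0.0000 ≤ continuation, so V_0 = 15.2890

$15.29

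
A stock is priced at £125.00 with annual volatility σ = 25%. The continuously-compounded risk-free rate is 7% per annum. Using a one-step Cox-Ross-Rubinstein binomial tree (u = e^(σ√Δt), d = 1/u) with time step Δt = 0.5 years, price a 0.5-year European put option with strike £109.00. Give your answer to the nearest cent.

CRR parameters: u = e^(σ√Δt) = e^(0.25·√0.5) = 1.1934, d = 1/u = 0.8380
Per-period rate: rΔt = 0.07·0.5 = 0.035, so R = e^0.035 = 1.0356
Risk-neutral probability p = (e^0.035 − 0.8380)/(1.1934 − 0.8380) = 0.1977/0.3554 = 0.5561
Terminal stock prices: S_u = 149.2, S_d = 104.7
Terminal payoffs (K − S): max(-40.17, 0) = 0, max(4.254, 0) = 4.254
Node 0 (S = 125): V_0 = e^(−0.035)·[0.5561·0.0000 + 0.4439·4.2541] = 1.8233

£1.82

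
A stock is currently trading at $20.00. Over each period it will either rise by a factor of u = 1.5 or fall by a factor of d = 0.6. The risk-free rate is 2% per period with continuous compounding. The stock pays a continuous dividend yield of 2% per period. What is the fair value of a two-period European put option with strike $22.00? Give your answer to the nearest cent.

$6.29

Per-period risk-free factor R = e^0.02 = 1.0202; dividend-adjusted growth = e^(0.02−0.02) = 1.0000.
Risk-neutral probability p = (1.0000 − 0.6)/(1.5 − 0.6) = 0.4000/0.9000 = 0.4444
Terminal stock prices: S_uu = 45, S_ud = 18, S_dd = 7.2
Terminal payoffs (K − S): max(-23, 0) = 0, max(4, 0) = 4, max(14.8, 0) = 14.8
Node u (S = 30): V_u = e^(−0.02)·[0.4444·0.0000 + 0.5556·4.0000] = 2.1782
Node d (S = 12): V_d = e^(−0.02)·[0.4444·4.0000 + 0.5556·14.8000] = 9.8020
Node 0 (S = 20): V_0 = e^(−0.02)·[0.4444·2.1782 + 0.5556·9.8020] = 6.2866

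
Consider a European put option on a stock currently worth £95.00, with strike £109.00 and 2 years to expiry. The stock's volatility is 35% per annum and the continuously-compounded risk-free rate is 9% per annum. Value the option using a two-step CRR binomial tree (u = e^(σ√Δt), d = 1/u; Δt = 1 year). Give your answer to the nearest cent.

CRR parameters: u = e^(σ√Δt) = e^(0.35·√1) = 1.4191, d = 1/u = 0.7047
Per-period rate: rΔt = 0.09·1 = 0.09, so R = e^0.09 = 1.0942
Risk-neutral probability p = (e^0.09 − 0.7047)/(1.4191 − 0.7047) = 0.3895/0.7144 = 0.5452
Terminal stock prices: S_uu = 191.3, S_ud = 95, S_dd = 47.18
Terminal payoffs (K − S): max(-82.31, 0) = 0, max(14, 0) = 14, max(61.82, 0) = 61.82
Node u (S = 134.8): V_u = e^(−0.09)·[0.5452·0.0000 + 0.4548·14.0000] = 5.8191
Node d (S = 66.95): V_d = e^(−0.09)·[0.5452·14.0000 + 0.4548·61.8244] = 32.6731
Node 0 (S = 95): V_0 = e^(−0.09)·[0.5452·5.8191 + 0.4548·32.6731] = 16.4801

£16.48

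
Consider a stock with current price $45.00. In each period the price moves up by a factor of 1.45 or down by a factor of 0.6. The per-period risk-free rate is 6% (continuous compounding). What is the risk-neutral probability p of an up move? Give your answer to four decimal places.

Risk-neutral probability p = (e^0.06 − 0.6)/(1.45 − 0.6) = 0.4618/0.8500 = 0.5433

p = 0.5433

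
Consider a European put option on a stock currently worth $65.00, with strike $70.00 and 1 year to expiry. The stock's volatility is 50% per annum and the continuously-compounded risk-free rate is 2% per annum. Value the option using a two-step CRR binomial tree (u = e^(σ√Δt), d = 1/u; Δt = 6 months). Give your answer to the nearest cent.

$14.63

CRR parameters: u = e^(σ√Δt) = e^(0.5·√0.5) = 1.4241, d = 1/u = 0.7022
Per-period rate: rΔt = 0.02·0.5 = 0.01, so R = e^0.01 = 1.0101
Risk-neutral probability p = (e^0.01 − 0.7022)/(1.4241 − 0.7022) = 0.3079/0.7219 = 0.4264
Terminal stock prices: S_uu = 131.8, S_ud = 65, S_dd = 32.05
Terminal payoffs (K − S): max(-61.83, 0) = 0, max(5, 0) = 5, max(37.95, 0) = 37.95
Node u (S = 92.57): V_u = e^(−0.01)·[0.4264·0.0000 + 0.5736·5.0000] = 2.8393
Node d (S = 45.64): V_d = e^(−0.01)·[0.4264·5.0000 + 0.5736·37.9505] = 23.6612
Node 0 (S = 65): V_0 = e^(−0.01)·[0.4264·2.8393 + 0.5736·23.6612] = 14.6348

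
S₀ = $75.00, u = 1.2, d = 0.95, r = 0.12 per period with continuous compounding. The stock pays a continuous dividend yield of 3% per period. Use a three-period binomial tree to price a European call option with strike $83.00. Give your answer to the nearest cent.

Per-period risk-free factor R = e^0.12 = 1.1275; dividend-adjusted growth = e^(0.12−0.03) = 1.0942.
Risk-neutral probability p = (1.0942 − 0.95)/(1.2 − 0.95) = 0.1442/0.2500 = 0.5767
Terminal stock prices: S_uuu = 129.6, S_uud = 102.6, S_udd = 81.22, S_ddd = 64.3
Terminal payoffs (S − K): max(46.6, 0) = 46.6, max(19.6, 0) = 19.6, max(-1.775, 0) = 0, max(-18.7, 0) = 0
Node uu (S = 108): V_uu = e^(−0.12)·[0.5767·46.6000 + 0.4233·19.6000] = 31.1937
Node ud (S = 85.5): V_ud = e^(−0.12)·[0.5767·19.6000 + 0.4233·0.0000] = 10.0251
Node dd (S = 67.69): V_dd = e^(−0.12)·[0.5767·0.0000 + 0.4233·0.0000] = 0.0000
Node u (S = 90): V_u = e^(−0.12)·[0.5767·31.1937 + 0.4233·10.0251] = 19.7189
Node d (S = 71.25): V_d = e^(−0.12)·[0.5767·10.0251 + 0.4233·0.0000] = 5.1277
Node 0 (S = 75): V_0 = e^(−0.12)·[0.5767·19.7189 + 0.4233·5.1277] = 12.0110

$12.01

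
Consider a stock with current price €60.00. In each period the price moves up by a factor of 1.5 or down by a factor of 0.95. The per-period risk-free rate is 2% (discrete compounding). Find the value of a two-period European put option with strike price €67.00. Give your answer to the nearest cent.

Risk-neutral probability p = (1 + 0.02 − 0.95)/(1.5 − 0.95) = 0.0700/0.5500 = 0.1273
Terminal stock prices: S_uu = 135, S_ud = 85.5, S_dd = 54.15
Terminal payoffs (K − S): max(-68, 0) = 0, max(-18.5, 0) = 0, max(12.85, 0) = 12.85
Node u (S = 90): V_u = 1/1.02·[0.1273·0.0000 + 0.8727·0.0000] = 0.0000
Node d (S = 57): V_d = 1/1.02·[0.1273·0.0000 + 0.8727·12.8500] = 10.9947
Node 0 (S = 60): V_0 = 1/1.02·[0.1273·0.0000 + 0.8727·10.9947] = 9.4072

€9.41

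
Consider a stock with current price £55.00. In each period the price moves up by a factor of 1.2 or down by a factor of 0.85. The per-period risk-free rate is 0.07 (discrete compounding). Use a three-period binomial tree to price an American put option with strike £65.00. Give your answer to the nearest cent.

£10.00

Risk-neutral probability p = (1 + 0.07 − 0.85)/(1.2 − 0.85) = 0.2200/0.3500 = 0.6286
Terminal stock prices: S_uuu = 95.04, S_uud = 67.32, S_udd = 47.68, S_ddd = 33.78
Terminal payoffs (K − S): max(-30.04, 0) = 0, max(-2.32, 0) = 0, max(17.32, 0) = 17.32, max(31.22, 0) = 31.22
Node uu (S = 79.2): continuation = 1/1.07·[0.6286·0.0000 + 0.3714·0.0000] = 0.0000; exercise value = 0.0000 ≤ continuation, so V_uu = 0.0000
Node ud (S = 56.1): continuation = 1/1.07·[0.6286·0.0000 + 0.3714·17.3150] = 6.0105; exercise value = 8.9000 > continuation, so V_ud = 8.9000 (exercise)
Node dd (S = 39.74): continuation = 1/1.07·[0.6286·17.3150 + 0.3714·31.2231] = 21.0102; exercise value = 25.2625 > continuation, so V_dd = 25.2625 (exercise)
Node u (S = 66): continuation = 1/1.07·[0.6286·0.0000 + 0.3714·8.9000] = 3.0895; exercise value = 0.0000 ≤ continuation, so V_u = 3.0895
Node d (S = 46.75): continuation = 1/1.07·[0.6286·8.9000 + 0.3714·25.2625] = 13.9977; exercise value = 18.2500 > continuation, so V_d = 18.2500 (exercise)
Node 0 (S = 55): continuation = 1/1.07·[0.6286·3.0895 + 0.3714·18.2500] = 8.1500; exercise value = 10.0000 > continuation, so V_0 = 10.0000 (exercise)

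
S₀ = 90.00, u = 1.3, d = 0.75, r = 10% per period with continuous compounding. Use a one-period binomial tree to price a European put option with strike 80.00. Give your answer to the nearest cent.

Risk-neutral probability p = (e^0.1 − 0.75)/(1.3 − 0.75) = 0.3552/0.5500 = 0.6458
Terminal stock prices: S_u = 117, S_d = 67.5
Terminal payoffs (K − S): max(-37, 0) = 0, max(12.5, 0) = 12.5
Node 0 (S = 90): V_0 = e^(−0.1)·[0.6458·0.0000 + 0.3542·12.5000] = 4.0066

4.01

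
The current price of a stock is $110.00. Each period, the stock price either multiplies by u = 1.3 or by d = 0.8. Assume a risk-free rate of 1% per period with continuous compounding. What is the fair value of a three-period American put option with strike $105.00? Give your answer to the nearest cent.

$15.10

Risk-neutral probability p = (e^0.01 − 0.8)/(1.3 − 0.8) = 0.2101/0.5000 = 0.4201
Terminal stock prices: S_uuu = 241.7, S_uud = 148.7, S_udd = 91.52, S_ddd = 56.32
Terminal payoffs (K − S): max(-136.7, 0) = 0, max(-43.72, 0) = 0, max(13.48, 0) = 13.48, max(48.68, 0) = 48.68
Node uu (S = 185.9): continuation = e^(−0.01)·[0.4201·0.0000 + 0.5799·0.0000] = 0.0000; exercise value = 0.0000 ≤ continuation, so V_uu = 0.0000
Node ud (S = 114.4): continuation = e^(−0.01)·[0.4201·0.0000 + 0.5799·13.4800] = 7.7393; exercise value = 0.0000 ≤ continuation, so V_ud = 7.7393
Node dd (S = 70.4): continuation = e^(−0.01)·[0.4201·13.4800 + 0.5799·48.6800] = 33.5552; exercise value = 34.6000 > continuation, so V_dd = 34.6000 (exercise)
Node u (S = 143): continuation = e^(−0.01)·[0.4201·0.0000 + 0.5799·7.7393] = 4.4433; exercise value = 0.0000 ≤ continuation, so V_u = 4.4433
Node d (S = 88): continuation = e^(−0.01)·[0.4201·7.7393 + 0.5799·34.6000] = 23.0838; exercise value = 17.0000 ≤ continuation, so V_d = 23.0838
Node 0 (S = 110): continuation = e^(−0.01)·[0.4201·4.4433 + 0.5799·23.0838] = 15.1012; exercise value = 0.0000 ≤ continuation, so V_0 = 15.1012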